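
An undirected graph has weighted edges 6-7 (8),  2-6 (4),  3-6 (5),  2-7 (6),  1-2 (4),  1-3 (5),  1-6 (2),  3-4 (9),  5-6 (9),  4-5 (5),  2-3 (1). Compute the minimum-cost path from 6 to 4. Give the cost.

Some routes from 6 to 4:
6 -> 1 -> 2 -> 3 -> 4: 2 + 4 + 1 + 9 = 16
6 -> 1 -> 3 -> 4: 2 + 5 + 9 = 16
6 -> 2 -> 3 -> 4: 4 + 1 + 9 = 14
6 -> 2 -> 1 -> 3 -> 4: 4 + 4 + 5 + 9 = 22
6 -> 5 -> 4: 9 + 5 = 14
6 -> 3 -> 4: 5 + 9 = 14
Best route has total 14.

14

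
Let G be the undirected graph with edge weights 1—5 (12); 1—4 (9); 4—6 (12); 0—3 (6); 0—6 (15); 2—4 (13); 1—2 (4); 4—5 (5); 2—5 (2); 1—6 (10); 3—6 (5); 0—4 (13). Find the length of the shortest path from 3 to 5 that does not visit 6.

24

Candidate routes:
3 → 0 → 4 → 1 → 5: 6 + 13 + 9 + 12 = 40
3 → 0 → 4 → 1 → 2 → 5: 6 + 13 + 9 + 4 + 2 = 34
3 → 0 → 4 → 2 → 1 → 5: 6 + 13 + 13 + 4 + 12 = 48
3 → 0 → 4 → 5: 6 + 13 + 5 = 24
3 → 0 → 4 → 2 → 5: 6 + 13 + 13 + 2 = 34
Best route has total 24.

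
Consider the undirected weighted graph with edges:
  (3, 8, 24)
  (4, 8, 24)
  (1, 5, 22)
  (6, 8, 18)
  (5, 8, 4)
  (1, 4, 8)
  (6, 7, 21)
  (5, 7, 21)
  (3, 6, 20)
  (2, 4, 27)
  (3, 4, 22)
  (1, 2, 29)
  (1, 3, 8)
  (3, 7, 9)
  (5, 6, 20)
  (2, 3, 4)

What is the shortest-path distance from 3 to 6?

20

A few of the 3→6 routes:
3 -> 8 -> 6: 24 + 18 = 42
3 -> 7 -> 6: 9 + 21 = 30
3 -> 6: 20
Shortest: 20.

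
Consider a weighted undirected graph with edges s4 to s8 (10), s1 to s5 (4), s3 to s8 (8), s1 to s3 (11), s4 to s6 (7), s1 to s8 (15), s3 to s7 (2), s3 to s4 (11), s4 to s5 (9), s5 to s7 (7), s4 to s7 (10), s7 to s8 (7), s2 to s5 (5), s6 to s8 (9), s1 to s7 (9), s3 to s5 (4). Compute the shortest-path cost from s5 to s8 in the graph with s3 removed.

Some routes from s5 to s8 avoiding s3:
s5→s1→s8: 4 + 15 = 19
s5→s4→s8: 9 + 10 = 19
s5→s1→s7→s8: 4 + 9 + 7 = 20
s5→s4→s6→s8: 9 + 7 + 9 = 25
s5→s7→s8: 7 + 7 = 14
Best route has total 14.

14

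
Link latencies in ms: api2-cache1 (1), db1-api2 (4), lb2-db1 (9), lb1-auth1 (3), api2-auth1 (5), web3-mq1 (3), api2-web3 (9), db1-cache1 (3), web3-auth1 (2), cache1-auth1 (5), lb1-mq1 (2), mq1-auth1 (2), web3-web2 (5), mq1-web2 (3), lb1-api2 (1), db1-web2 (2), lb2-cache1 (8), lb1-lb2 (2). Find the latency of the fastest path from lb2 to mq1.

4

Some routes from lb2 to mq1:
lb2-lb1-mq1: 2 + 2 = 4
lb2-cache1-api2-lb1-mq1: 8 + 1 + 1 + 2 = 12
lb2-lb1-api2-auth1-mq1: 2 + 1 + 5 + 2 = 10
lb2-lb1-auth1-web3-mq1: 2 + 3 + 2 + 3 = 10
lb2-lb1-api2-cache1-auth1-mq1: 2 + 1 + 1 + 5 + 2 = 11
lb2-lb1-auth1-mq1: 2 + 3 + 2 = 7
Shortest: 4 ms.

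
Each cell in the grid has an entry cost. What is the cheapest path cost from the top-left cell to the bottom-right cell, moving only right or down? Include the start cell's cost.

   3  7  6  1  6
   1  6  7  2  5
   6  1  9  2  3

Cheapest: (0,0) (0,1) (0,2) (0,3) (1,3) (2,3) (2,4)
  3 + 7 + 6 + 1 + 2 + 2 + 3 = 24
(Top row then right column would cost 31.)

24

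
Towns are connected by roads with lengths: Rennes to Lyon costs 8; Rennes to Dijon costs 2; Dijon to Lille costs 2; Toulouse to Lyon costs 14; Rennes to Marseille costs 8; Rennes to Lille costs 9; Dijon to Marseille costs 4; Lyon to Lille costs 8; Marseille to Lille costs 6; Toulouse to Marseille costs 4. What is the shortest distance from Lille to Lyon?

8

A few of the Lille→Lyon routes:
Lille - Lyon: 8
Lille - Marseille - Dijon - Rennes - Lyon: 6 + 4 + 2 + 8 = 20
Lille - Dijon - Rennes - Lyon: 2 + 2 + 8 = 12
Lille - Rennes - Lyon: 9 + 8 = 17
The minimum is 8.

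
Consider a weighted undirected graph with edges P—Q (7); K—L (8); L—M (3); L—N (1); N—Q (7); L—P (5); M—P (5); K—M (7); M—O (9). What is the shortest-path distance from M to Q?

11

Some routes from M to Q:
M→L→N→Q: 3 + 1 + 7 = 11
M→L→P→Q: 3 + 5 + 7 = 15
M→P→Q: 5 + 7 = 12
The minimum is 11.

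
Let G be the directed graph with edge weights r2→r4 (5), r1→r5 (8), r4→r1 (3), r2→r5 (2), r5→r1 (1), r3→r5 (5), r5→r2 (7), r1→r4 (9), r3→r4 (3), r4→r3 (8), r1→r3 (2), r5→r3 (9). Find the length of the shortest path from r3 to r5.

Paths from r3 to r5:
r3 -> r5: 5
r3 -> r4 -> r1 -> r5: 3 + 3 + 8 = 14
The minimum is 5.

5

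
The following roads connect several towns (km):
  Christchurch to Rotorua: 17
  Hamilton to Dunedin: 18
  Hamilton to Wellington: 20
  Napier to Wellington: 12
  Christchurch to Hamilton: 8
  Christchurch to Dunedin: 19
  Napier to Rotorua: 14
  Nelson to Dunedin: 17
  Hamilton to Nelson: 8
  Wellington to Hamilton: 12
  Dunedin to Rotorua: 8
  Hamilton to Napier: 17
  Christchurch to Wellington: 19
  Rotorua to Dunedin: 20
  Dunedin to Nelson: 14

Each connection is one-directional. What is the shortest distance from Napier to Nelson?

32

Candidate routes:
Napier→Rotorua→Dunedin→Nelson: 14 + 20 + 14 = 48
Napier→Wellington→Hamilton→Nelson: 12 + 12 + 8 = 32
Napier→Wellington→Hamilton→Dunedin→Nelson: 12 + 12 + 18 + 14 = 56
Best route has total 32 km.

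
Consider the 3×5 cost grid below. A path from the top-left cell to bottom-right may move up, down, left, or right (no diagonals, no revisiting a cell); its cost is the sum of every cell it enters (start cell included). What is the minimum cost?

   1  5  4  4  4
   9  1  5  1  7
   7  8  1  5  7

25

Best path: [0,0] → [0,1] → [1,1] → [1,2] → [1,3] → [2,3] → [2,4]
Cost: 1 + 5 + 1 + 5 + 1 + 5 + 7 = 25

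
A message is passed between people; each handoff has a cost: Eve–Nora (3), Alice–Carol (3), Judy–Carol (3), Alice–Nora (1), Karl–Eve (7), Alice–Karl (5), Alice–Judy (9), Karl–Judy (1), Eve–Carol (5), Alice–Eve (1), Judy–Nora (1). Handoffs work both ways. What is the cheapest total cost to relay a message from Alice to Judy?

Comparing a few candidate routes:
Alice-Eve-Nora-Judy: 1 + 3 + 1 = 5
Alice-Karl-Judy: 5 + 1 = 6
Alice-Nora-Judy: 1 + 1 = 2
Alice-Carol-Judy: 3 + 3 = 6
Best route has total 2.

2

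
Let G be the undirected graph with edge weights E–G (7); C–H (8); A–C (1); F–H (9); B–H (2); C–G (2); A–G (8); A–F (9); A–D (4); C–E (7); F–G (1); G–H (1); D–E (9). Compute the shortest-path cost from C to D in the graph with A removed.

Paths from C to D avoiding A:
C → H → F → G → E → D: 8 + 9 + 1 + 7 + 9 = 34
C → H → G → E → D: 8 + 1 + 7 + 9 = 25
C → E → D: 7 + 9 = 16
C → G → E → D: 2 + 7 + 9 = 18
Shortest: 16.

16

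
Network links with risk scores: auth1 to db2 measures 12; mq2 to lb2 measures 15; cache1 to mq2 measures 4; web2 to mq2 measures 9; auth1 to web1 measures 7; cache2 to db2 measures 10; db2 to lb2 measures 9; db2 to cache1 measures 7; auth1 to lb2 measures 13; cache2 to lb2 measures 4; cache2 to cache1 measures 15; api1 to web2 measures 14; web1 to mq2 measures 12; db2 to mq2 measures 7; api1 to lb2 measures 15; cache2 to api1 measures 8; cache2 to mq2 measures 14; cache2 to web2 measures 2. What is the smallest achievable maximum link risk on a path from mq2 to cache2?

9

Comparing a few candidate routes:
mq2-db2-cache2: max(7, 10) = 10
mq2-db2-lb2-cache2: max(7, 9, 4) = 9
mq2-web2-cache2: max(9, 2) = 9
mq2-cache1-db2-lb2-cache2: max(4, 7, 9, 4) = 9
Best route has worst link 9.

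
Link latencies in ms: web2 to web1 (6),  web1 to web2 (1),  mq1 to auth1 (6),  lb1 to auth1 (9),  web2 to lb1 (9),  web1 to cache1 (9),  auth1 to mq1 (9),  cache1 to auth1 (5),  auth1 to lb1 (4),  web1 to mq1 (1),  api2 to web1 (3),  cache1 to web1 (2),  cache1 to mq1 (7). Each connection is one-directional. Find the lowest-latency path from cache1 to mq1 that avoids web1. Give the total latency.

Candidate routes:
cache1 -> mq1: 7
cache1 -> auth1 -> mq1: 5 + 9 = 14
Best route has total 7 ms.

7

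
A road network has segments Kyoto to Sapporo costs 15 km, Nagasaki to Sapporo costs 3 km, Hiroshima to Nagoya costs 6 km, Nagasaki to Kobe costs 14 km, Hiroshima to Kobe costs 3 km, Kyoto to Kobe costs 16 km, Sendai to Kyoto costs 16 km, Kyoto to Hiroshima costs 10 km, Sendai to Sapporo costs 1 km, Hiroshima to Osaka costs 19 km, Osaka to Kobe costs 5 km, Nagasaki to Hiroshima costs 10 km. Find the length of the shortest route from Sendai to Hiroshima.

Comparing a few candidate routes:
Sendai → Sapporo → Nagasaki → Kobe → Hiroshima: 1 + 3 + 14 + 3 = 21
Sendai → Kyoto → Hiroshima: 16 + 10 = 26
Sendai → Sapporo → Kyoto → Hiroshima: 1 + 15 + 10 = 26
Sendai → Sapporo → Nagasaki → Hiroshima: 1 + 3 + 10 = 14
Best route has total 14 km.

14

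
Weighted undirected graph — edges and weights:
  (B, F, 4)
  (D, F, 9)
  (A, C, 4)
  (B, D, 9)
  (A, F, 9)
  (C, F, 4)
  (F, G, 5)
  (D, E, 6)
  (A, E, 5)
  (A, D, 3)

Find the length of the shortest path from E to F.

Some routes from E to F:
E-A-D-F: 5 + 3 + 9 = 17
E-D-A-F: 6 + 3 + 9 = 18
E-A-F: 5 + 9 = 14
E-D-F: 6 + 9 = 15
E-D-A-C-F: 6 + 3 + 4 + 4 = 17
E-A-C-F: 5 + 4 + 4 = 13
The minimum is 13.

13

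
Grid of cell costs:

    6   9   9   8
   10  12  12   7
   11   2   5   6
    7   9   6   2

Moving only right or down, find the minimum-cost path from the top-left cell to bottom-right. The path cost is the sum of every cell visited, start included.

42

One optimal route is r0c0→r0c1→r1c1→r2c1→r2c2→r2c3→r3c3.
Its cost is 6 + 9 + 12 + 2 + 5 + 6 + 2 = 42.
For comparison, the top-then-right route costs 47.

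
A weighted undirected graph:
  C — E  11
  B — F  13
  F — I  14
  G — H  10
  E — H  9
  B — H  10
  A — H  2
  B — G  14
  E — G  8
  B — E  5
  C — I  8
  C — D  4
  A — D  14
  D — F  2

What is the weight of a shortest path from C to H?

Checking several routes:
C→D→F→B→H: 4 + 2 + 13 + 10 = 29
C→E→B→H: 11 + 5 + 10 = 26
C→D→A→H: 4 + 14 + 2 = 20
C→E→G→H: 11 + 8 + 10 = 29
C→D→F→B→E→H: 4 + 2 + 13 + 5 + 9 = 33
C→E→H: 11 + 9 = 20
The minimum is 20.

20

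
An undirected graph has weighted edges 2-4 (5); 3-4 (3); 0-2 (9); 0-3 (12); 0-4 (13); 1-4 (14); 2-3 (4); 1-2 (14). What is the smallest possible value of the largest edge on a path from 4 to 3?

3

A few of the 4→3 routes:
4 - 3: max(3) = 3
4 - 2 - 0 - 3: max(5, 9, 12) = 12
4 - 2 - 3: max(5, 4) = 5
4 - 0 - 2 - 3: max(13, 9, 4) = 13
4 - 0 - 3: max(13, 12) = 13
Smallest bottleneck: 3.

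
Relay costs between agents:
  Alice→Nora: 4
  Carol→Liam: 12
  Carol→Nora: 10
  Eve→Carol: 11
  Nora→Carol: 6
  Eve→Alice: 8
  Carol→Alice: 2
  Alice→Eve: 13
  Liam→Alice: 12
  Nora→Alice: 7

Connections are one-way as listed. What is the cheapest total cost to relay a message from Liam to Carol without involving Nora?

36

Paths from Liam to Carol avoiding Nora:
Liam-Alice-Eve-Carol: 12 + 13 + 11 = 36
Shortest: 36.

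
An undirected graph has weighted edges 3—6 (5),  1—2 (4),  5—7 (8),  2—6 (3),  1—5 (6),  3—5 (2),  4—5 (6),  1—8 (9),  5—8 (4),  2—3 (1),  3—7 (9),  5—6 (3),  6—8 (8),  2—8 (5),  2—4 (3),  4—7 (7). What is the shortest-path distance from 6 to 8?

7

Some routes from 6 to 8:
6→2→8: 3 + 5 = 8
6→5→8: 3 + 4 = 7
6→8: 8
The minimum is 7.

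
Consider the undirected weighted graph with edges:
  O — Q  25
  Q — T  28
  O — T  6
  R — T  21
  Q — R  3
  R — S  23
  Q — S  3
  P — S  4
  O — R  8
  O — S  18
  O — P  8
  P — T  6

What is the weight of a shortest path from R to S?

6

Checking several routes:
R -> O -> P -> S: 8 + 8 + 4 = 20
R -> Q -> S: 3 + 3 = 6
R -> O -> T -> P -> S: 8 + 6 + 6 + 4 = 24
R -> O -> S: 8 + 18 = 26
R -> S: 23
Best route has total 6.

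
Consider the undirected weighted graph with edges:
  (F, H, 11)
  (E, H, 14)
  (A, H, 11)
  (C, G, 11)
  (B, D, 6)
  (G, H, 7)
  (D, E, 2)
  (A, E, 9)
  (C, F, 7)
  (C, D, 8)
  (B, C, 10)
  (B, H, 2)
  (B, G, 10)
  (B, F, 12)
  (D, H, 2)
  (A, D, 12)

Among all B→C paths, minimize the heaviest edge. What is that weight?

Some routes from B to C:
B-H-A-E-D-C: max(2, 11, 9, 2, 8) = 11
B-H-F-C: max(2, 11, 7) = 11
B-H-D-C: max(2, 2, 8) = 8
B-G-H-D-C: max(10, 7, 2, 8) = 10
B-D-C: max(6, 8) = 8
B-C: max(10) = 10
Best route has worst link 8.

8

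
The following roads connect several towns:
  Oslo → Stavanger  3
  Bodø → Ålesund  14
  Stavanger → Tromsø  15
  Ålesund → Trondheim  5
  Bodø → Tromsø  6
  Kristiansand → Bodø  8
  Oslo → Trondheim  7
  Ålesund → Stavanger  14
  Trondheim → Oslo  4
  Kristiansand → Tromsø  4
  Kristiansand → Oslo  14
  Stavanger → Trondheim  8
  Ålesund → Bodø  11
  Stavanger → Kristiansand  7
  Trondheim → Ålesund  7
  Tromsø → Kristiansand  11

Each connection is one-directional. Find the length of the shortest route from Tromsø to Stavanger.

28

Routes from Tromsø to Stavanger:
Tromsø→Kristiansand→Oslo→Stavanger: 11 + 14 + 3 = 28
Tromsø→Kristiansand→Bodø→Ålesund→Trondheim→Oslo→Stavanger: 11 + 8 + 14 + 5 + 4 + 3 = 45
Tromsø→Kristiansand→Bodø→Ålesund→Stavanger: 11 + 8 + 14 + 14 = 47
Tromsø→Kristiansand→Oslo→Trondheim→Ålesund→Stavanger: 11 + 14 + 7 + 7 + 14 = 53
Shortest: 28.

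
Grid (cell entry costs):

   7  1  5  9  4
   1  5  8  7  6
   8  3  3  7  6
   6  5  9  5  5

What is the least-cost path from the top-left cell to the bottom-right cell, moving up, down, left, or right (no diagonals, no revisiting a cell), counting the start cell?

36

Cheapest: [0,0] → [0,1] → [1,1] → [2,1] → [2,2] → [2,3] → [3,3] → [3,4]
  7 + 1 + 5 + 3 + 3 + 7 + 5 + 5 = 36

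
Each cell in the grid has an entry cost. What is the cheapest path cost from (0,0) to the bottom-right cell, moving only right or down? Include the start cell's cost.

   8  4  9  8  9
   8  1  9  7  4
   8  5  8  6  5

37

Path r0c0 r0c1 r1c1 r2c1 r2c2 r2c3 r2c4: 8 + 4 + 1 + 5 + 8 + 6 + 5 = 37.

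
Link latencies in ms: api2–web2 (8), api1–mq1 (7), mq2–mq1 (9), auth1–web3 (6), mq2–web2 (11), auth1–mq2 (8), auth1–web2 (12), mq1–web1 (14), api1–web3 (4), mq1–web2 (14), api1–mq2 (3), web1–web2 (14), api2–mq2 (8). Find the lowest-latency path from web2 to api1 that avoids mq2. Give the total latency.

21

Candidate routes:
web2-auth1-web3-api1: 12 + 6 + 4 = 22
web2-web1-mq1-api1: 14 + 14 + 7 = 35
web2-mq1-api1: 14 + 7 = 21
The minimum is 21 ms.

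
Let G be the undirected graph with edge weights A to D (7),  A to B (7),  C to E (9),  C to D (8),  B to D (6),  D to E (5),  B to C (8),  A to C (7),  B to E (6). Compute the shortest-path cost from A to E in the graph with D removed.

A few of the A→E routes:
A -> B -> E: 7 + 6 = 13
A -> C -> B -> E: 7 + 8 + 6 = 21
A -> C -> E: 7 + 9 = 16
The minimum is 13.

13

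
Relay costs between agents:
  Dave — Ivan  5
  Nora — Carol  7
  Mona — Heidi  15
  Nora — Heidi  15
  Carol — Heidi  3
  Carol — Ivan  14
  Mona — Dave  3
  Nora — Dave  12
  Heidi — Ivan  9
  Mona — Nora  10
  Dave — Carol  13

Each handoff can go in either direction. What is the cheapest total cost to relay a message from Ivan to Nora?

Some routes from Ivan to Nora:
Ivan -> Dave -> Nora: 5 + 12 = 17
Ivan -> Dave -> Carol -> Nora: 5 + 13 + 7 = 25
Ivan -> Heidi -> Nora: 9 + 15 = 24
Ivan -> Dave -> Mona -> Nora: 5 + 3 + 10 = 18
Ivan -> Carol -> Nora: 14 + 7 = 21
Ivan -> Heidi -> Carol -> Nora: 9 + 3 + 7 = 19
Shortest: 17.

17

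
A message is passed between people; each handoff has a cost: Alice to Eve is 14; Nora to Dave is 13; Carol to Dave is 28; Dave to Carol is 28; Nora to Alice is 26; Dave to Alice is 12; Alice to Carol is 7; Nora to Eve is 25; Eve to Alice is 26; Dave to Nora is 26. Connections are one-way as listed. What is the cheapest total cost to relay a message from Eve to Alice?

26

Candidate routes:
Eve-Alice: 26
Best route has total 26.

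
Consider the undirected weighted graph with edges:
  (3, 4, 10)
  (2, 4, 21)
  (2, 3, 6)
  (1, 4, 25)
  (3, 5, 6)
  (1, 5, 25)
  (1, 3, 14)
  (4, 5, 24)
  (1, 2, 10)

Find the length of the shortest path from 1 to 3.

14

Comparing a few candidate routes:
1 → 2 → 3: 10 + 6 = 16
1 → 4 → 3: 25 + 10 = 35
1 → 5 → 3: 25 + 6 = 31
1 → 3: 14
Shortest: 14.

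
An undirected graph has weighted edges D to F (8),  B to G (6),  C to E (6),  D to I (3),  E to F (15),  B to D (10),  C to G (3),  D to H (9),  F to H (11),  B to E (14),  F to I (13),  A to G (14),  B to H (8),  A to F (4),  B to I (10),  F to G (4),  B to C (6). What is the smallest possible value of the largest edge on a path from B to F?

Some routes from B to F:
B -> I -> D -> F: max(10, 3, 8) = 10
B -> C -> G -> F: max(6, 3, 4) = 6
B -> H -> D -> F: max(8, 9, 8) = 9
B -> G -> F: max(6, 4) = 6
Best route has worst link 6.

6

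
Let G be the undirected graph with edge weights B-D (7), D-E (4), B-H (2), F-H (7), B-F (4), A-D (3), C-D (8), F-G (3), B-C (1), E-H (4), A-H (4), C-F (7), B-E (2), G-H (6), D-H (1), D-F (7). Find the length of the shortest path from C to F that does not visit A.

5

Some routes from C to F avoiding A:
C -> B -> H -> G -> F: 1 + 2 + 6 + 3 = 12
C -> B -> F: 1 + 4 = 5
C -> B -> H -> D -> F: 1 + 2 + 1 + 7 = 11
C -> F: 7
C -> B -> H -> F: 1 + 2 + 7 = 10
Shortest: 5.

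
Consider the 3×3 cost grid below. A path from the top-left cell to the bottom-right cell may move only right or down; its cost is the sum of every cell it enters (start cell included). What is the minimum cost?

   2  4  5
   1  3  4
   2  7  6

16

Path r0c0 r1c0 r1c1 r1c2 r2c2: 2 + 1 + 3 + 4 + 6 = 16.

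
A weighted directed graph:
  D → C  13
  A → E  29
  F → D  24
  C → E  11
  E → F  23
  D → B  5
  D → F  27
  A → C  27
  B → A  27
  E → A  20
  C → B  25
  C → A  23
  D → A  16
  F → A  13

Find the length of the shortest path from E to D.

Candidate routes:
E → F → D: 23 + 24 = 47
Best route has total 47.

47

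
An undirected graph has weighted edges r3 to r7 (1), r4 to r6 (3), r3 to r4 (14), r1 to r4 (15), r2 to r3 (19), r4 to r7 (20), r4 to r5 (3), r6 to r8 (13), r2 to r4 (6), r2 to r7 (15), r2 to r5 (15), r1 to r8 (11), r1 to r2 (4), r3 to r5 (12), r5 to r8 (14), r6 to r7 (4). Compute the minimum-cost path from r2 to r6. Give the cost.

9

Checking several routes:
r2→r7→r6: 15 + 4 = 19
r2→r1→r4→r6: 4 + 15 + 3 = 22
r2→r5→r4→r6: 15 + 3 + 3 = 21
r2→r4→r3→r7→r6: 6 + 14 + 1 + 4 = 25
r2→r4→r6: 6 + 3 = 9
r2→r3→r7→r6: 19 + 1 + 4 = 24
Best route has total 9.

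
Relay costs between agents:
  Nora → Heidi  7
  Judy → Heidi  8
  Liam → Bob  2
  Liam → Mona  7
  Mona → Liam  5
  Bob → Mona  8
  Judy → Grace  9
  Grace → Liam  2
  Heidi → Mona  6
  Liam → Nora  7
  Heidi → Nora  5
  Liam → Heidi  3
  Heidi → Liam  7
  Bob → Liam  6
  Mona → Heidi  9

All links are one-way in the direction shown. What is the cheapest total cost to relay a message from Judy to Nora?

13

Comparing a few candidate routes:
Judy→Grace→Liam→Heidi→Nora: 9 + 2 + 3 + 5 = 19
Judy→Heidi→Liam→Nora: 8 + 7 + 7 = 22
Judy→Grace→Liam→Nora: 9 + 2 + 7 = 18
Judy→Heidi→Nora: 8 + 5 = 13
Judy→Heidi→Mona→Liam→Nora: 8 + 6 + 5 + 7 = 26
The minimum is 13.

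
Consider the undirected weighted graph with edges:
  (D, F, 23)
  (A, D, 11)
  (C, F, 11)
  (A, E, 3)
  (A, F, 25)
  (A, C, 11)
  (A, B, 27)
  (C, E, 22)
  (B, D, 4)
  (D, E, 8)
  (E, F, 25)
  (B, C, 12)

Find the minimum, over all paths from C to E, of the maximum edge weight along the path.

11

Comparing a few candidate routes:
C -> A -> E: max(11, 3) = 11
C -> A -> D -> E: max(11, 11, 8) = 11
C -> B -> D -> E: max(12, 4, 8) = 12
Best route has worst link 11.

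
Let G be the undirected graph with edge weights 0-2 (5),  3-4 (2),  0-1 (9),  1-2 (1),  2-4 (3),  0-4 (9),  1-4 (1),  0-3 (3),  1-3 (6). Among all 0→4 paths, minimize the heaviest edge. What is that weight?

A few of the 0→4 routes:
0-2-1-4: max(5, 1, 1) = 5
0-3-4: max(3, 2) = 3
0-2-4: max(5, 3) = 5
The minimum achievable maximum is 3.

3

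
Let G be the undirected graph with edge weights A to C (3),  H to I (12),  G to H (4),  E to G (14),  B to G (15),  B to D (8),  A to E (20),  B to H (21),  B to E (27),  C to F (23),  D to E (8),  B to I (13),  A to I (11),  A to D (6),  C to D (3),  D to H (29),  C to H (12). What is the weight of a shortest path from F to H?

35

Checking several routes:
F - C - A - I - H: 23 + 3 + 11 + 12 = 49
F - C - D - B - G - H: 23 + 3 + 8 + 15 + 4 = 53
F - C - H: 23 + 12 = 35
F - C - D - H: 23 + 3 + 29 = 55
F - C - D - E - G - H: 23 + 3 + 8 + 14 + 4 = 52
The minimum is 35.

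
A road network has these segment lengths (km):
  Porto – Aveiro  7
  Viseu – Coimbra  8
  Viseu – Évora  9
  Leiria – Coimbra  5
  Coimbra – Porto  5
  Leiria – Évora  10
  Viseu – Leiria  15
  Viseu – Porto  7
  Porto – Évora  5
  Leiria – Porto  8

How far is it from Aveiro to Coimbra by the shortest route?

12

Comparing a few candidate routes:
Aveiro→Porto→Évora→Leiria→Coimbra: 7 + 5 + 10 + 5 = 27
Aveiro→Porto→Leiria→Coimbra: 7 + 8 + 5 = 20
Aveiro→Porto→Viseu→Coimbra: 7 + 7 + 8 = 22
Aveiro→Porto→Coimbra: 7 + 5 = 12
Aveiro→Porto→Évora→Viseu→Coimbra: 7 + 5 + 9 + 8 = 29
Best route has total 12 km.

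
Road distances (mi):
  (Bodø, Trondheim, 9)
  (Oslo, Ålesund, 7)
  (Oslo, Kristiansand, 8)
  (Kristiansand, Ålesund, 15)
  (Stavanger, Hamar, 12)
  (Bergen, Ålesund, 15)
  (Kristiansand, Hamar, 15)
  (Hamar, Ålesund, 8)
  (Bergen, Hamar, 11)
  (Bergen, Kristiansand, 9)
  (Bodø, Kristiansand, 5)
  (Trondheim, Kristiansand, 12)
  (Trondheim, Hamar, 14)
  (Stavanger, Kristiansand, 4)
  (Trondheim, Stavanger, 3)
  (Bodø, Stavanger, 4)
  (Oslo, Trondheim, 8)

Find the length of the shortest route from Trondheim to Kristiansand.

A few of the Trondheim→Kristiansand routes:
Trondheim→Kristiansand: 12
Trondheim→Stavanger→Kristiansand: 3 + 4 = 7
Trondheim→Stavanger→Bodø→Kristiansand: 3 + 4 + 5 = 12
The minimum is 7 mi.

7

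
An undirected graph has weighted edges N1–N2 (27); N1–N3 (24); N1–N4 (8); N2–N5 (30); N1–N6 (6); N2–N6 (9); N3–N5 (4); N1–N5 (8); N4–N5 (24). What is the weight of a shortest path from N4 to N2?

23

Some routes from N4 to N2:
N4 → N1 → N5 → N2: 8 + 8 + 30 = 46
N4 → N1 → N6 → N2: 8 + 6 + 9 = 23
N4 → N1 → N2: 8 + 27 = 35
Best route has total 23.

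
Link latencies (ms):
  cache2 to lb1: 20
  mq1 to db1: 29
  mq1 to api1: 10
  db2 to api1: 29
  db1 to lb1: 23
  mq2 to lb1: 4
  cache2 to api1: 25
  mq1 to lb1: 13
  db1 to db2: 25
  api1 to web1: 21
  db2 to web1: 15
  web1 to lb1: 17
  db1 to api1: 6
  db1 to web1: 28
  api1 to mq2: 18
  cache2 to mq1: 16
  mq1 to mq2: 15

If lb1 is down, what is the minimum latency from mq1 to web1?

31

A few of the mq1→web1 routes:
mq1 - api1 - web1: 10 + 21 = 31
mq1 - api1 - db1 - web1: 10 + 6 + 28 = 44
mq1 - api1 - db2 - web1: 10 + 29 + 15 = 54
Best route has total 31 ms.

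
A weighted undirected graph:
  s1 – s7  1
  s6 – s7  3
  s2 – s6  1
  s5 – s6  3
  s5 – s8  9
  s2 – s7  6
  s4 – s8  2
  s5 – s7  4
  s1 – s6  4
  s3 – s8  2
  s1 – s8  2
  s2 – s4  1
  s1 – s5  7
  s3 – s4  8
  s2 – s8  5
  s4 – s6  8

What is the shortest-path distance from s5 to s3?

9

Checking several routes:
s5 → s1 → s8 → s3: 7 + 2 + 2 = 11
s5 → s7 → s1 → s8 → s3: 4 + 1 + 2 + 2 = 9
s5 → s6 → s2 → s4 → s8 → s3: 3 + 1 + 1 + 2 + 2 = 9
s5 → s8 → s3: 9 + 2 = 11
Shortest: 9.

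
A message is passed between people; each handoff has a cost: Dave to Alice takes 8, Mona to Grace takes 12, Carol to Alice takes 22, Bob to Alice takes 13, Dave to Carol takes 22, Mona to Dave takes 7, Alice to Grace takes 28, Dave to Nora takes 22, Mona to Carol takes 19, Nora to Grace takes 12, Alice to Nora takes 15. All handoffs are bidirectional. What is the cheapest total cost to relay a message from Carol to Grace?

31

Checking several routes:
Carol -> Mona -> Grace: 19 + 12 = 31
Carol -> Alice -> Grace: 22 + 28 = 50
Carol -> Dave -> Mona -> Grace: 22 + 7 + 12 = 41
Carol -> Alice -> Dave -> Mona -> Grace: 22 + 8 + 7 + 12 = 49
Carol -> Alice -> Nora -> Grace: 22 + 15 + 12 = 49
Best route has total 31.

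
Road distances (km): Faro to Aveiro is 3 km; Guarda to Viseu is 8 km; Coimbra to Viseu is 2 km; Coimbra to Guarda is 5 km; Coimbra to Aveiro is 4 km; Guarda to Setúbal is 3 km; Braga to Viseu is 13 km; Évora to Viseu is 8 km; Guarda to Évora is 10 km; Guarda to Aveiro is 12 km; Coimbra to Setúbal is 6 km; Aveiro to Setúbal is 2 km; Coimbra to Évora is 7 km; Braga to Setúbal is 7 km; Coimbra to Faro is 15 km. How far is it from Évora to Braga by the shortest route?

20

Some routes from Évora to Braga:
Évora -> Viseu -> Braga: 8 + 13 = 21
Évora -> Coimbra -> Viseu -> Braga: 7 + 2 + 13 = 22
Évora -> Coimbra -> Guarda -> Setúbal -> Braga: 7 + 5 + 3 + 7 = 22
Évora -> Guarda -> Setúbal -> Braga: 10 + 3 + 7 = 20
Évora -> Coimbra -> Setúbal -> Braga: 7 + 6 + 7 = 20
Évora -> Coimbra -> Aveiro -> Setúbal -> Braga: 7 + 4 + 2 + 7 = 20
The minimum is 20 km.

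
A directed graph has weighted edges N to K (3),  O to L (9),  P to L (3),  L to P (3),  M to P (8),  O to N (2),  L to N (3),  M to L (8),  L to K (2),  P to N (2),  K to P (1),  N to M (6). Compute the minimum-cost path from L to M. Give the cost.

Paths from L to M:
L -> N -> M: 3 + 6 = 9
L -> P -> N -> M: 3 + 2 + 6 = 11
L -> K -> P -> N -> M: 2 + 1 + 2 + 6 = 11
Shortest: 9.

9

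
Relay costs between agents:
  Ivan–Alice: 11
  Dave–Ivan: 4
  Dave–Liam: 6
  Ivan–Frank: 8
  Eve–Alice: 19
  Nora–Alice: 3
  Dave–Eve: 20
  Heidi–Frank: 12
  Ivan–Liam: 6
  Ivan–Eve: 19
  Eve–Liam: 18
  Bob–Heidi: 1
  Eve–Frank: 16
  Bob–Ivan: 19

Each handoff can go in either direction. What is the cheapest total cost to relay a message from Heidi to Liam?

26

A few of the Heidi→Liam routes:
Heidi→Bob→Ivan→Dave→Liam: 1 + 19 + 4 + 6 = 30
Heidi→Bob→Ivan→Liam: 1 + 19 + 6 = 26
Heidi→Frank→Ivan→Liam: 12 + 8 + 6 = 26
Heidi→Frank→Ivan→Dave→Liam: 12 + 8 + 4 + 6 = 30
Heidi→Frank→Eve→Liam: 12 + 16 + 18 = 46
Best route has total 26.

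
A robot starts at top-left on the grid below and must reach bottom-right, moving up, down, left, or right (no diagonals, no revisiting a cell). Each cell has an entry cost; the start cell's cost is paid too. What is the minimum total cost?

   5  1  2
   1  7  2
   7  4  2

Cheapest: (0,0)→(0,1)→(0,2)→(1,2)→(2,2)
  5 + 1 + 2 + 2 + 2 = 12

12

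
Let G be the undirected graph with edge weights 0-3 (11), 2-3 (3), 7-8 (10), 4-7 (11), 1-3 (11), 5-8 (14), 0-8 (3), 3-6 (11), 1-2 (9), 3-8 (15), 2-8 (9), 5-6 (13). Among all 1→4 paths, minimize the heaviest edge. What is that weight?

11

A few of the 1→4 routes:
1 -> 2 -> 8 -> 7 -> 4: max(9, 9, 10, 11) = 11
1 -> 2 -> 3 -> 0 -> 8 -> 7 -> 4: max(9, 3, 11, 3, 10, 11) = 11
1 -> 3 -> 0 -> 8 -> 7 -> 4: max(11, 11, 3, 10, 11) = 11
1 -> 2 -> 3 -> 6 -> 5 -> 8 -> 7 -> 4: max(9, 3, 11, 13, 14, 10, 11) = 14
1 -> 3 -> 2 -> 8 -> 7 -> 4: max(11, 3, 9, 10, 11) = 11
1 -> 3 -> 6 -> 5 -> 8 -> 7 -> 4: max(11, 11, 13, 14, 10, 11) = 14
Best route has worst link 11.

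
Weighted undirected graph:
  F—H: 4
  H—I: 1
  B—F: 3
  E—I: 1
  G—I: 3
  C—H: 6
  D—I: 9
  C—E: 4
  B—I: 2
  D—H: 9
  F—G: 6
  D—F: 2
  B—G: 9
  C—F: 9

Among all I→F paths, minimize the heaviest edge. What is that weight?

3

Some routes from I to F:
I-G-F: max(3, 6) = 6
I-B-F: max(2, 3) = 3
I-H-F: max(1, 4) = 4
The minimum achievable maximum is 3.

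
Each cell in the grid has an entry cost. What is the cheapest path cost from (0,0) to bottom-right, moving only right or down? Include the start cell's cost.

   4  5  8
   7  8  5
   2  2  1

Path r0c0 -> r1c0 -> r2c0 -> r2c1 -> r2c2: 4 + 7 + 2 + 2 + 1 = 16.

16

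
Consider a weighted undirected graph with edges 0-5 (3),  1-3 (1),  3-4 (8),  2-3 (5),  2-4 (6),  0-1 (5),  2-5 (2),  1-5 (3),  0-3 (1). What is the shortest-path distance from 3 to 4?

8

Checking several routes:
3 → 1 → 5 → 2 → 4: 1 + 3 + 2 + 6 = 12
3 → 4: 8
3 → 2 → 4: 5 + 6 = 11
Shortest: 8.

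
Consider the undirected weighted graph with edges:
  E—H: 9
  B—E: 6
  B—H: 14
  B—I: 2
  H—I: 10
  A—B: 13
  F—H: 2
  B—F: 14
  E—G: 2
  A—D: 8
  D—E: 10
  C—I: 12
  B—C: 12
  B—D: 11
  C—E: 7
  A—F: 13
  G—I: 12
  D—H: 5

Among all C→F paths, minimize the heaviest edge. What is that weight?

Comparing a few candidate routes:
C-E-H-F: max(7, 9, 2) = 9
C-E-B-D-H-F: max(7, 6, 11, 5, 2) = 11
C-E-B-I-H-F: max(7, 6, 2, 10, 2) = 10
C-E-D-B-I-H-F: max(7, 10, 11, 2, 10, 2) = 11
C-E-D-H-F: max(7, 10, 5, 2) = 10
Best route has worst link 9.

9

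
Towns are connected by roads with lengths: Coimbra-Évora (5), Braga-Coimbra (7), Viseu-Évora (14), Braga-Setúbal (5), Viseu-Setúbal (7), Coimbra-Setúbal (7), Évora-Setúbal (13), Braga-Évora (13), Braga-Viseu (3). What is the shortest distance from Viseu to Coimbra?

10

Some routes from Viseu to Coimbra:
Viseu-Setúbal-Coimbra: 7 + 7 = 14
Viseu-Braga-Setúbal-Coimbra: 3 + 5 + 7 = 15
Viseu-Évora-Coimbra: 14 + 5 = 19
Viseu-Braga-Coimbra: 3 + 7 = 10
Shortest: 10.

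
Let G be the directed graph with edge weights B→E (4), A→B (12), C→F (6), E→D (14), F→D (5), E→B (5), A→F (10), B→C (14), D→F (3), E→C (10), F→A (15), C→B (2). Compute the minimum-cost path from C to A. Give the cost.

21

Routes from C to A:
C -> B -> E -> D -> F -> A: 2 + 4 + 14 + 3 + 15 = 38
C -> F -> A: 6 + 15 = 21
Best route has total 21.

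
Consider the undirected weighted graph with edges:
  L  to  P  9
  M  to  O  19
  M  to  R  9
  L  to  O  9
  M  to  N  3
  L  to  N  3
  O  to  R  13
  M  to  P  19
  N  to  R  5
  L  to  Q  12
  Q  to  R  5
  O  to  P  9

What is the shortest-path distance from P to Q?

21

Checking several routes:
P-O-R-Q: 9 + 13 + 5 = 27
P-L-N-R-Q: 9 + 3 + 5 + 5 = 22
P-L-Q: 9 + 12 = 21
Shortest: 21.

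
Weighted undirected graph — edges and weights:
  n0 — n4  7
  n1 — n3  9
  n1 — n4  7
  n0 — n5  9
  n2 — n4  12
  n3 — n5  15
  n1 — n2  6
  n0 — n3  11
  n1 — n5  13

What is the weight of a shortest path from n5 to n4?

Checking several routes:
n5 → n0 → n4: 9 + 7 = 16
n5 → n1 → n2 → n4: 13 + 6 + 12 = 31
n5 → n3 → n1 → n4: 15 + 9 + 7 = 31
n5 → n1 → n4: 13 + 7 = 20
The minimum is 16.

16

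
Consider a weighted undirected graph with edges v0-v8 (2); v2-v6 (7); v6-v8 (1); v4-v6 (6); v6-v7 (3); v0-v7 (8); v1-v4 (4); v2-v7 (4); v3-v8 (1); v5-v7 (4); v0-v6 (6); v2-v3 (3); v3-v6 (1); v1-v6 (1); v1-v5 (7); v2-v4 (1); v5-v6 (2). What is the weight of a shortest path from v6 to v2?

Comparing a few candidate routes:
v6 - v3 - v2: 1 + 3 = 4
v6 - v8 - v3 - v2: 1 + 1 + 3 = 5
v6 - v2: 7
v6 - v1 - v4 - v2: 1 + 4 + 1 = 6
Shortest: 4.

4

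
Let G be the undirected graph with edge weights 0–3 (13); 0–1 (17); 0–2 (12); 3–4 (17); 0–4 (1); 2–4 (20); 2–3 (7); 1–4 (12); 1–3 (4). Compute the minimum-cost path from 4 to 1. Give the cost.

12

Comparing a few candidate routes:
4 → 3 → 1: 17 + 4 = 21
4 → 0 → 1: 1 + 17 = 18
4 → 1: 12
4 → 0 → 3 → 1: 1 + 13 + 4 = 18
The minimum is 12.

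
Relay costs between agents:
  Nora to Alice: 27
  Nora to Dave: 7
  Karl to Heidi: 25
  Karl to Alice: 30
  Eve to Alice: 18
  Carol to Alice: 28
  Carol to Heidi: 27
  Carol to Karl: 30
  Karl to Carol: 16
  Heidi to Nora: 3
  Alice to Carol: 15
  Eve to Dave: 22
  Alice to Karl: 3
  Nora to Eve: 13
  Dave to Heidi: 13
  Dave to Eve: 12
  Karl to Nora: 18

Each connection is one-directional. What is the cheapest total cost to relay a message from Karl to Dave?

A few of the Karl→Dave routes:
Karl→Heidi→Nora→Eve→Dave: 25 + 3 + 13 + 22 = 63
Karl→Nora→Eve→Dave: 18 + 13 + 22 = 53
Karl→Carol→Heidi→Nora→Eve→Dave: 16 + 27 + 3 + 13 + 22 = 81
Karl→Nora→Dave: 18 + 7 = 25
Karl→Carol→Heidi→Nora→Dave: 16 + 27 + 3 + 7 = 53
Karl→Heidi→Nora→Dave: 25 + 3 + 7 = 35
Best route has total 25.

25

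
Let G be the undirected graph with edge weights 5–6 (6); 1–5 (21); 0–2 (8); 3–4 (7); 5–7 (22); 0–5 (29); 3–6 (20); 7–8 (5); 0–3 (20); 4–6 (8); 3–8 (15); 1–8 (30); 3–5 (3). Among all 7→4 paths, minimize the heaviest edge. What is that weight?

Comparing a few candidate routes:
7 - 8 - 3 - 5 - 6 - 4: max(5, 15, 3, 6, 8) = 15
7 - 8 - 3 - 6 - 4: max(5, 15, 20, 8) = 20
7 - 8 - 3 - 4: max(5, 15, 7) = 15
The minimum achievable maximum is 15.

15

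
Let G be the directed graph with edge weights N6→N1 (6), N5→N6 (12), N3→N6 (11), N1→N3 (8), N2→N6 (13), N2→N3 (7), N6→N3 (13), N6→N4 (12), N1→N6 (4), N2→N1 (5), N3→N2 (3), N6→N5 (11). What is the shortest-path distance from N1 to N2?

Candidate routes:
N1 - N6 - N3 - N2: 4 + 13 + 3 = 20
N1 - N3 - N2: 8 + 3 = 11
Best route has total 11.

11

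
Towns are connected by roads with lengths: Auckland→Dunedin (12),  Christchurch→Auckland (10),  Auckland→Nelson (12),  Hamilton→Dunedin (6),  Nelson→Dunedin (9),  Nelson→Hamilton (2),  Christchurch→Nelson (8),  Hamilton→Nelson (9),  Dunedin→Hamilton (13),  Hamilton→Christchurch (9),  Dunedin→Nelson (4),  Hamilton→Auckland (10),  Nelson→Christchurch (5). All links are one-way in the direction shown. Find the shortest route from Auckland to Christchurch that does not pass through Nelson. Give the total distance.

34

Routes from Auckland to Christchurch avoiding Nelson:
Auckland → Dunedin → Hamilton → Christchurch: 12 + 13 + 9 = 34
The minimum is 34.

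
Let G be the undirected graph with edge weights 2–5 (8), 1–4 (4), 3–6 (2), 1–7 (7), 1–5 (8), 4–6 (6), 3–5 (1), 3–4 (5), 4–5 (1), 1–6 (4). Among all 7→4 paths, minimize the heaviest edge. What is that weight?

Some routes from 7 to 4:
7 -> 1 -> 6 -> 3 -> 5 -> 4: max(7, 4, 2, 1, 1) = 7
7 -> 1 -> 4: max(7, 4) = 7
7 -> 1 -> 6 -> 3 -> 4: max(7, 4, 2, 5) = 7
7 -> 1 -> 6 -> 4: max(7, 4, 6) = 7
Smallest bottleneck: 7.

7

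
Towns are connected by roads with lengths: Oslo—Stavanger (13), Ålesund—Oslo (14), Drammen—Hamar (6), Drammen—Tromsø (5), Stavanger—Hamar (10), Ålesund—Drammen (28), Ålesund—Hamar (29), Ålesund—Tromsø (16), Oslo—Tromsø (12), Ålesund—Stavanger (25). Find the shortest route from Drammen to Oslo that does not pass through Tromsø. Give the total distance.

Comparing a few candidate routes:
Drammen - Hamar - Stavanger - Ålesund - Oslo: 6 + 10 + 25 + 14 = 55
Drammen - Ålesund - Stavanger - Oslo: 28 + 25 + 13 = 66
Drammen - Hamar - Ålesund - Oslo: 6 + 29 + 14 = 49
Drammen - Hamar - Stavanger - Oslo: 6 + 10 + 13 = 29
Drammen - Ålesund - Oslo: 28 + 14 = 42
Drammen - Hamar - Ålesund - Stavanger - Oslo: 6 + 29 + 25 + 13 = 73
Best route has total 29.

29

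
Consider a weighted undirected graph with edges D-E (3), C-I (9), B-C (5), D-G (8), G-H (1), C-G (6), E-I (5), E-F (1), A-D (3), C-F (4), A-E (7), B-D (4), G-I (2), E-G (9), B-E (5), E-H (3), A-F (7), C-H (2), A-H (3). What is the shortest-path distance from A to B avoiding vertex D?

10

Comparing a few candidate routes:
A → H → E → B: 3 + 3 + 5 = 11
A → H → C → B: 3 + 2 + 5 = 10
A → E → B: 7 + 5 = 12
The minimum is 10.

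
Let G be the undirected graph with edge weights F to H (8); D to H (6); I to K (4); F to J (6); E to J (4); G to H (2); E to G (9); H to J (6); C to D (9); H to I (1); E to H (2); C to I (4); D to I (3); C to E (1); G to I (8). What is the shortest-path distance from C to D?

7

Comparing a few candidate routes:
C-E-H-I-D: 1 + 2 + 1 + 3 = 7
C-I-H-D: 4 + 1 + 6 = 11
C-E-H-D: 1 + 2 + 6 = 9
C-I-D: 4 + 3 = 7
C-D: 9
Shortest: 7.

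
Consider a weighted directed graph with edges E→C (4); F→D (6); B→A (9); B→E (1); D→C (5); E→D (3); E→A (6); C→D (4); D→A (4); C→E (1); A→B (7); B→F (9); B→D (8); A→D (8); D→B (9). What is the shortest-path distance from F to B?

Candidate routes:
F-D-B: 6 + 9 = 15
F-D-C-E-A-B: 6 + 5 + 1 + 6 + 7 = 25
F-D-A-B: 6 + 4 + 7 = 17
Shortest: 15.

15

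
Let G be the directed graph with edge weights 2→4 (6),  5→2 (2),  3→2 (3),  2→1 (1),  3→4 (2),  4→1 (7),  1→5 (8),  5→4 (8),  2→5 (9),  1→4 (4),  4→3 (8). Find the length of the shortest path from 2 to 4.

5

Checking several routes:
2 -> 4: 6
2 -> 1 -> 4: 1 + 4 = 5
2 -> 5 -> 4: 9 + 8 = 17
Shortest: 5.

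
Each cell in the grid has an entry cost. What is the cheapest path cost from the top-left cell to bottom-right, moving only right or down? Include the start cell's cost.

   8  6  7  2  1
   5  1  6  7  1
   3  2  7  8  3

Best path: (0,0) → (0,1) → (0,2) → (0,3) → (0,4) → (1,4) → (2,4)
Cost: 8 + 6 + 7 + 2 + 1 + 1 + 3 = 28

28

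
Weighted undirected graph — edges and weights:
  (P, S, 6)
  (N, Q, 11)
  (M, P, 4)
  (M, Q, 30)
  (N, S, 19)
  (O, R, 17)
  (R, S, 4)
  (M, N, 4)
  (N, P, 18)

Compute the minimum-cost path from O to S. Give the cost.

Candidate routes:
O-R-S: 17 + 4 = 21
Shortest: 21.

21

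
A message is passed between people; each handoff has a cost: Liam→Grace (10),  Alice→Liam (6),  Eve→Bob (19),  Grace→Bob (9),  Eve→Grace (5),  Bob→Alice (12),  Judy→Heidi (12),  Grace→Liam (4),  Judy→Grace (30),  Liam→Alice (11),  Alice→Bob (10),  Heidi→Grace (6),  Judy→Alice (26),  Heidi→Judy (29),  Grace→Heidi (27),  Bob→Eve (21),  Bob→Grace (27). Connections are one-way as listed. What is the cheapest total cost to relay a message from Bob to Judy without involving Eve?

Routes from Bob to Judy avoiding Eve:
Bob → Alice → Liam → Grace → Heidi → Judy: 12 + 6 + 10 + 27 + 29 = 84
Bob → Grace → Heidi → Judy: 27 + 27 + 29 = 83
Best route has total 83.

83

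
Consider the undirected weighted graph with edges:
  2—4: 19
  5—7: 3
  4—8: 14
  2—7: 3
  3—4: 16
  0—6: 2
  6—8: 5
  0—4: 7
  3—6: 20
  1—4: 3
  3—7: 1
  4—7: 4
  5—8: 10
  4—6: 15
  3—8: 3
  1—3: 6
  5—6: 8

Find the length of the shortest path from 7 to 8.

4

A few of the 7→8 routes:
7-5-8: 3 + 10 = 13
7-3-8: 1 + 3 = 4
7-4-8: 4 + 14 = 18
7-5-6-8: 3 + 8 + 5 = 16
7-4-1-3-8: 4 + 3 + 6 + 3 = 16
7-4-0-6-8: 4 + 7 + 2 + 5 = 18
Shortest: 4.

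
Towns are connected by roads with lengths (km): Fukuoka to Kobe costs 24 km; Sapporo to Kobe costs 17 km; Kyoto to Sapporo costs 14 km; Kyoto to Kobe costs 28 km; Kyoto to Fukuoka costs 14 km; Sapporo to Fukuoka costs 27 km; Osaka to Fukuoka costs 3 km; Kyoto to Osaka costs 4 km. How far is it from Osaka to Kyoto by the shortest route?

Paths from Osaka to Kyoto:
Osaka -> Fukuoka -> Kobe -> Kyoto: 3 + 24 + 28 = 55
Osaka -> Fukuoka -> Sapporo -> Kobe -> Kyoto: 3 + 27 + 17 + 28 = 75
Osaka -> Kyoto: 4
Osaka -> Fukuoka -> Sapporo -> Kyoto: 3 + 27 + 14 = 44
Osaka -> Fukuoka -> Kobe -> Sapporo -> Kyoto: 3 + 24 + 17 + 14 = 58
Osaka -> Fukuoka -> Kyoto: 3 + 14 = 17
Best route has total 4 km.

4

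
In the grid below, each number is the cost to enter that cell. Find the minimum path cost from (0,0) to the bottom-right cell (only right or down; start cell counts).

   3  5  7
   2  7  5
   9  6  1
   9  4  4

22

One optimal route is r0c0 -> r1c0 -> r1c1 -> r1c2 -> r2c2 -> r3c2.
Its cost is 3 + 2 + 7 + 5 + 1 + 4 = 22.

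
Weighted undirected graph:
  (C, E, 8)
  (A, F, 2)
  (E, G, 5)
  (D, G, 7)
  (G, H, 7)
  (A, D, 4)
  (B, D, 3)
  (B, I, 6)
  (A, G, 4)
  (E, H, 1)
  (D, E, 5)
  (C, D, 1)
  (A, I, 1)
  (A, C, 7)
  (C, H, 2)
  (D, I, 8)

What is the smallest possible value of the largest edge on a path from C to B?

Checking several routes:
C -> H -> E -> G -> A -> D -> B: max(2, 1, 5, 4, 4, 3) = 5
C -> H -> E -> D -> B: max(2, 1, 5, 3) = 5
C -> D -> B: max(1, 3) = 3
Smallest bottleneck: 3.

3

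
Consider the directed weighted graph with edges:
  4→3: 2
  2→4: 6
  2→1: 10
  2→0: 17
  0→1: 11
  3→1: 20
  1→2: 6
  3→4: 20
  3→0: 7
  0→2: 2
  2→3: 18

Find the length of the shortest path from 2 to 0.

15

Routes from 2 to 0:
2 -> 3 -> 0: 18 + 7 = 25
2 -> 4 -> 3 -> 0: 6 + 2 + 7 = 15
2 -> 0: 17
Best route has total 15.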